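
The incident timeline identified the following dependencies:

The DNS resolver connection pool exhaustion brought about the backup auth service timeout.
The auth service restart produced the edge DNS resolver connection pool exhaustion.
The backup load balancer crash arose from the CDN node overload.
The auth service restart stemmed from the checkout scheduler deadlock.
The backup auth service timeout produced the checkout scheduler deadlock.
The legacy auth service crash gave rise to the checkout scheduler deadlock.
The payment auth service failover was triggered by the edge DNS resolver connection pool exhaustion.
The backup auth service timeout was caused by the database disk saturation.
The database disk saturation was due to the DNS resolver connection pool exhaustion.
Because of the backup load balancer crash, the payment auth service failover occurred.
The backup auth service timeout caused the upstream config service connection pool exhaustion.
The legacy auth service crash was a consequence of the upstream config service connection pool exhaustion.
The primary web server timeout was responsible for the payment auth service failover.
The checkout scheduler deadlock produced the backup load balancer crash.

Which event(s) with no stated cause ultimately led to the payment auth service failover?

the CDN node overload, the DNS resolver connection pool exhaustion, the primary web server timeout

Tracing upstream from the payment auth service failover: the payment auth service failover ← the backup load balancer crash ← the checkout scheduler deadlock ← the backup auth service timeout ← the DNS resolver connection pool exhaustion.
A separate upstream branch: the payment auth service failover ← the backup load balancer crash ← the CDN node overload.
A separate upstream branch: the payment auth service failover ← the primary web server timeout.
Each of those chain origins has no stated cause.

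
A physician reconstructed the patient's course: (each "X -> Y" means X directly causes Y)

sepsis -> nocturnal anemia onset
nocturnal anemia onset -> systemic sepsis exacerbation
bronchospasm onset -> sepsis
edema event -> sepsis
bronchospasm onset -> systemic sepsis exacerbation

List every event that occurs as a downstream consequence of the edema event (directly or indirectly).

the nocturnal anemia onset, the sepsis, the systemic sepsis exacerbation

Direct effects: the sepsis.
2 steps out: the nocturnal anemia onset.
3 steps out: the systemic sepsis exacerbation.
Not reachable from it: the bronchospasm onset.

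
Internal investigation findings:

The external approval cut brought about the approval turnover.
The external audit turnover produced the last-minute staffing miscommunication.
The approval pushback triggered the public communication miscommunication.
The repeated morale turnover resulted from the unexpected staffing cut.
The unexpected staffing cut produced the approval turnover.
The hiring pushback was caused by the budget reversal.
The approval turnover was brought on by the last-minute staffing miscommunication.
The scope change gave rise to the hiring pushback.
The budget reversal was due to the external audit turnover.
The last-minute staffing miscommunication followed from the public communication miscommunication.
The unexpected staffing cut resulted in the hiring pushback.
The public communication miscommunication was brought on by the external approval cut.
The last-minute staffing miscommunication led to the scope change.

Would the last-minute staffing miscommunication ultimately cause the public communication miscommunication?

The last-minute staffing miscommunication leads to the scope change, the approval turnover, the hiring pushback; the public communication miscommunication is not among them.

No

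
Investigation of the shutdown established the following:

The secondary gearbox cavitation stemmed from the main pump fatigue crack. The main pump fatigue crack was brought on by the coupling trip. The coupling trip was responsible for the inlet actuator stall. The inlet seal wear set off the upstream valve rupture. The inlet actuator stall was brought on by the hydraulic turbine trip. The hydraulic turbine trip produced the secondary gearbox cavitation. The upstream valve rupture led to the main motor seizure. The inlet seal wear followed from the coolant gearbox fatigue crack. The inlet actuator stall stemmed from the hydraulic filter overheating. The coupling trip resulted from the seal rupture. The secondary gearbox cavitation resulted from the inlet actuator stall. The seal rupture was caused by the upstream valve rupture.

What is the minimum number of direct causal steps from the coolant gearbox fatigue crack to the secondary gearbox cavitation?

6

Shortest chain: the coolant gearbox fatigue crack → the inlet seal wear → the upstream valve rupture → the seal rupture → the coupling trip → the main pump fatigue crack → the secondary gearbox cavitation.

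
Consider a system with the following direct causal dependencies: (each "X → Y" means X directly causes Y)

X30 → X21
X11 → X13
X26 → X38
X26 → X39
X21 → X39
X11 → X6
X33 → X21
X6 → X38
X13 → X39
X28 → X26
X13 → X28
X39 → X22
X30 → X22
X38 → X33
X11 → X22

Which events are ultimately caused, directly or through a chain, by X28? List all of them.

Direct effects: X26.
2 steps out: X38, X39.
3 steps out: X33, X22.
4 steps out: X21.
Not reachable from it: X11, X6, X13, X30.

X21, X22, X26, X33, X38, X39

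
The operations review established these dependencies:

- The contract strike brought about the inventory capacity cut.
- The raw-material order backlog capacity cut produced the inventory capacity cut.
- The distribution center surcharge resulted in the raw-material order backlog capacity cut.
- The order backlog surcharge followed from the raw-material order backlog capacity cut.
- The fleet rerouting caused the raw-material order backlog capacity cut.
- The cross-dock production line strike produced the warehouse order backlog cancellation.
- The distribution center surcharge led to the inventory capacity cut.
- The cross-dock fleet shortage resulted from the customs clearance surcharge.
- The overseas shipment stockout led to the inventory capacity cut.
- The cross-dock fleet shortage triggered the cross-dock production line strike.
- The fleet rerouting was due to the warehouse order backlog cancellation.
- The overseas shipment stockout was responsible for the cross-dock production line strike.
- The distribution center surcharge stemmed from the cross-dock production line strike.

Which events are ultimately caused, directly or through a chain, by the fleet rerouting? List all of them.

the inventory capacity cut, the order backlog surcharge, the raw-material order backlog capacity cut

Direct effects: the raw-material order backlog capacity cut.
2 steps out: the order backlog surcharge, the inventory capacity cut.
Not reachable from it: the overseas shipment stockout, the customs clearance surcharge, the cross-dock fleet shortage, the cross-dock production line strike, the distribution center surcharge, the warehouse order backlog cancellation, the contract strike.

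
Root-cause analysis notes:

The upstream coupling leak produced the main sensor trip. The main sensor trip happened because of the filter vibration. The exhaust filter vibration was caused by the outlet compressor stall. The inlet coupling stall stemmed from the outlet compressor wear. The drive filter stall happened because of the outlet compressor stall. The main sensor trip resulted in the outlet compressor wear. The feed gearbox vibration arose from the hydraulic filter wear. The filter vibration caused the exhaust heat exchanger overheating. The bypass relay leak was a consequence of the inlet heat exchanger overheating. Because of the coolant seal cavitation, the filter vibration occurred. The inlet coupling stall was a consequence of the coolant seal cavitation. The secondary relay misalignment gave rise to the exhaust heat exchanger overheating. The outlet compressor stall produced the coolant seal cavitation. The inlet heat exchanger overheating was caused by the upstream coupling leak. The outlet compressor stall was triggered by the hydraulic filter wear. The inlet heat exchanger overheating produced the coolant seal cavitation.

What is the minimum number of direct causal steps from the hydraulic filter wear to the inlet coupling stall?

Shortest chain: the hydraulic filter wear → the outlet compressor stall → the coolant seal cavitation → the inlet coupling stall.

3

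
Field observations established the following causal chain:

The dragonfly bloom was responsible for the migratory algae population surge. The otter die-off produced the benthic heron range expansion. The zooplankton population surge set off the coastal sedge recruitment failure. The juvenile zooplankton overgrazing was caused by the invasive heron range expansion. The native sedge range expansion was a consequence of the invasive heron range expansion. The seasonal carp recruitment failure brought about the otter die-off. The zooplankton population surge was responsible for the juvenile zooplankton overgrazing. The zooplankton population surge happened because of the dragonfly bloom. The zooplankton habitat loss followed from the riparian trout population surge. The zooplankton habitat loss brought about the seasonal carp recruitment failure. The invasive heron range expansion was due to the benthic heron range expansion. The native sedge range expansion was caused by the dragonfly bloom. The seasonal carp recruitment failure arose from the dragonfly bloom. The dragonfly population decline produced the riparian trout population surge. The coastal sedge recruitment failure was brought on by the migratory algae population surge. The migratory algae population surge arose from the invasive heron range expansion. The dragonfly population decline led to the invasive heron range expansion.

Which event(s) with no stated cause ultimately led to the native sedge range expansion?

the dragonfly bloom, the dragonfly population decline

Tracing upstream from the native sedge range expansion: the native sedge range expansion ← the dragonfly bloom.
A separate upstream branch: the native sedge range expansion ← the invasive heron range expansion ← the dragonfly population decline.
Each of those chain origins has no stated cause.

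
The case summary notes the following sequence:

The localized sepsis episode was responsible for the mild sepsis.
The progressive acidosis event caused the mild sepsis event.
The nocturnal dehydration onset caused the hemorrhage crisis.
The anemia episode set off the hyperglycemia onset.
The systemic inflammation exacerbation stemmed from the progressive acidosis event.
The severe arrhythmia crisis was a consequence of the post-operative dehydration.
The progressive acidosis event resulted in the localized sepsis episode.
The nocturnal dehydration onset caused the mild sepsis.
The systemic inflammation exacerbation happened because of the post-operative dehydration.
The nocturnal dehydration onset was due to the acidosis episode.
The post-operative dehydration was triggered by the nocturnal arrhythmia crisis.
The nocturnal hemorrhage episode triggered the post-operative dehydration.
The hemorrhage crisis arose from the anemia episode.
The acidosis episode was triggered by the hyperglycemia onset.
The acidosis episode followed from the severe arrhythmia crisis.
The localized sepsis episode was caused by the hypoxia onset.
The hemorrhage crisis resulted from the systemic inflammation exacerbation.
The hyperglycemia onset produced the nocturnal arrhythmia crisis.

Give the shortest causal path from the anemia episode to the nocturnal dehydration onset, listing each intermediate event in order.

the anemia episode → the hyperglycemia onset → the acidosis episode → the nocturnal dehydration onset

the anemia episode → the hyperglycemia onset
the hyperglycemia onset → the acidosis episode
the acidosis episode → the nocturnal dehydration onset
Length: 3 steps.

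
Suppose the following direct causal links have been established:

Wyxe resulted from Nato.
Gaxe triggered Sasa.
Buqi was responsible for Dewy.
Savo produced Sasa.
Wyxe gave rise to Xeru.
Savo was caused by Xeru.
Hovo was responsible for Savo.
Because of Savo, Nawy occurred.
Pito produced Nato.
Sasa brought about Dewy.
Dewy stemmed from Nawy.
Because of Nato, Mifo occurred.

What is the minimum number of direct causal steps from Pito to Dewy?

6

Shortest chain: Pito → Nato → Wyxe → Xeru → Savo → Sasa → Dewy.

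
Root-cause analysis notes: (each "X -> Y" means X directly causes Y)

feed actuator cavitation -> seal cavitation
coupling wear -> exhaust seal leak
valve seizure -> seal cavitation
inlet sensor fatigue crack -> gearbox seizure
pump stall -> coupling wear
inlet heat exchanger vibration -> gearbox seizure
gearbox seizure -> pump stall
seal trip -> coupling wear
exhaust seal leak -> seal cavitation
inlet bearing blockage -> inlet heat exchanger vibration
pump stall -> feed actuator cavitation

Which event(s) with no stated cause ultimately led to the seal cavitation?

Tracing upstream from the seal cavitation: the seal cavitation ← the feed actuator cavitation ← the pump stall ← the gearbox seizure ← the inlet sensor fatigue crack.
A separate upstream branch: the seal cavitation ← the valve seizure.
A separate upstream branch: the seal cavitation ← the feed actuator cavitation ← the pump stall ← the gearbox seizure ← the inlet heat exchanger vibration ← the inlet bearing blockage.
A separate upstream branch: the seal cavitation ← the exhaust seal leak ← the coupling wear ← the seal trip.
Each of those chain origins has no stated cause.

the inlet bearing blockage, the inlet sensor fatigue crack, the seal trip, the valve seizure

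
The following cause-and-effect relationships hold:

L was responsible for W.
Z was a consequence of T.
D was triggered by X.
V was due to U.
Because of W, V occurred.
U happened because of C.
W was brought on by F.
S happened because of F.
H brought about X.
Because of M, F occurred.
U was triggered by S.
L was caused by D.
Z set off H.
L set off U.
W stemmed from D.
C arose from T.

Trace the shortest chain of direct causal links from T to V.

T → C
C → U
U → V
Length: 3 steps.

T → C → U → V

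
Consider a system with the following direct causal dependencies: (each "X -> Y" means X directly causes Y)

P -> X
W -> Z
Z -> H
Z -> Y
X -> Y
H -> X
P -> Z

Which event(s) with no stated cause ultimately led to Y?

Tracing upstream from Y: Y ← Z ← W.
A separate upstream branch: Y ← Z ← P.
Each of those chain origins has no stated cause.

P, W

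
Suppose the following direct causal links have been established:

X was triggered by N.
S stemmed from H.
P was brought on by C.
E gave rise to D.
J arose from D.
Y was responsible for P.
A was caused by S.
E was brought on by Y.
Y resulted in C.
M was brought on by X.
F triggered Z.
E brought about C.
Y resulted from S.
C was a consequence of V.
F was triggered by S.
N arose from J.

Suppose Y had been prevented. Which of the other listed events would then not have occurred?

Downstream of Y: E, C, D, J, N, X, M, P.
Of those, still caused via another path: C, P.
The remainder have no surviving cause.

D, E, J, M, N, X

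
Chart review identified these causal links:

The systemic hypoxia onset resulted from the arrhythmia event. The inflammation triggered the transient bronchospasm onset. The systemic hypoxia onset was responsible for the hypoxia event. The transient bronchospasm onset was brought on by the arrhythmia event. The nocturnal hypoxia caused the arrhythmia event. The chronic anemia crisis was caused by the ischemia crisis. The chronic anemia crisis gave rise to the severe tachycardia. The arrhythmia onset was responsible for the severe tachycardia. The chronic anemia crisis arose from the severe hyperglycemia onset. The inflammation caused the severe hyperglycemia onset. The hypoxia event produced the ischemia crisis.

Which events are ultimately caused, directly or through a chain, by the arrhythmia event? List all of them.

Direct effects: the transient bronchospasm onset, the systemic hypoxia onset.
2 steps out: the hypoxia event.
3 steps out: the ischemia crisis.
4 steps out: the chronic anemia crisis.
5 steps out: the severe tachycardia.
Not reachable from it: the inflammation, the nocturnal hypoxia, the severe hyperglycemia onset, the arrhythmia onset.

the chronic anemia crisis, the hypoxia event, the ischemia crisis, the severe tachycardia, the systemic hypoxia onset, the transient bronchospasm onset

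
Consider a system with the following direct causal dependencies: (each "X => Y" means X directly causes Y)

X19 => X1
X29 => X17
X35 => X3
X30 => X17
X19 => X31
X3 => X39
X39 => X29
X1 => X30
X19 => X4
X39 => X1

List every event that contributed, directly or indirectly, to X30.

Immediate cause of X30: X1.
Further upstream: X19, X35, X3, X39.

X1, X19, X3, X35, X39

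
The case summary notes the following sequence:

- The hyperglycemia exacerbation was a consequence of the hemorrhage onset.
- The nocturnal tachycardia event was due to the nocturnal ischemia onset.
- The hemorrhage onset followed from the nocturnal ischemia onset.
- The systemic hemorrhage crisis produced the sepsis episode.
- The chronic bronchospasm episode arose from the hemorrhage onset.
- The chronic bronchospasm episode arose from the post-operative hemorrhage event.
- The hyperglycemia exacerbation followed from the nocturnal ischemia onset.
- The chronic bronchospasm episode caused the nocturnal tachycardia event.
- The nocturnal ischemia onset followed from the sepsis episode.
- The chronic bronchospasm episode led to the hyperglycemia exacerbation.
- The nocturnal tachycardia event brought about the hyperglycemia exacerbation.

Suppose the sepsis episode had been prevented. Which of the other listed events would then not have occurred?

Downstream of the sepsis episode: the nocturnal ischemia onset, the hemorrhage onset, the chronic bronchospasm episode, the nocturnal tachycardia event, the hyperglycemia exacerbation.
Of those, still caused via another path: the chronic bronchospasm episode, the nocturnal tachycardia event, the hyperglycemia exacerbation.
The remainder have no surviving cause.

the hemorrhage onset, the nocturnal ischemia onset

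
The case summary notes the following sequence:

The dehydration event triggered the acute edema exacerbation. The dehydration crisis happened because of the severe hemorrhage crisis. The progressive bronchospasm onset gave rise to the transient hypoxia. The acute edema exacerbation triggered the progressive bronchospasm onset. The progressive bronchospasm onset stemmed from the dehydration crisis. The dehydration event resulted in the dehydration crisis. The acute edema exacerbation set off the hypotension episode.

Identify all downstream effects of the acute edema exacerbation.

Direct effects: the hypotension episode, the progressive bronchospasm onset.
2 steps out: the transient hypoxia.
Not reachable from it: the dehydration event, the severe hemorrhage crisis, the dehydration crisis.

the hypotension episode, the progressive bronchospasm onset, the transient hypoxia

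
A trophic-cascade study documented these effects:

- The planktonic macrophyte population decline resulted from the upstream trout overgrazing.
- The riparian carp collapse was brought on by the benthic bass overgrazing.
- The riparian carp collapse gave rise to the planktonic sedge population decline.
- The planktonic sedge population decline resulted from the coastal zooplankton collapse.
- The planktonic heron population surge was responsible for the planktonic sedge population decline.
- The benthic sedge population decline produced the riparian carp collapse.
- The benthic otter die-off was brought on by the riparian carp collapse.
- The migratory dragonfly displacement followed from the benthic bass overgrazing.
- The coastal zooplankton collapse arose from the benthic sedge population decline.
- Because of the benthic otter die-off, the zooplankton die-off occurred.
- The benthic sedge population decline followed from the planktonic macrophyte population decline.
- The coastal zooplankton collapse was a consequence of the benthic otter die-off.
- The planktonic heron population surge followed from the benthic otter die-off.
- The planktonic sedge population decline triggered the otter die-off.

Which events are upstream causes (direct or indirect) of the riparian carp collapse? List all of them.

Immediate causes of the riparian carp collapse: the benthic sedge population decline, the benthic bass overgrazing.
Further upstream: the upstream trout overgrazing, the planktonic macrophyte population decline.

the benthic bass overgrazing, the benthic sedge population decline, the planktonic macrophyte population decline, the upstream trout overgrazing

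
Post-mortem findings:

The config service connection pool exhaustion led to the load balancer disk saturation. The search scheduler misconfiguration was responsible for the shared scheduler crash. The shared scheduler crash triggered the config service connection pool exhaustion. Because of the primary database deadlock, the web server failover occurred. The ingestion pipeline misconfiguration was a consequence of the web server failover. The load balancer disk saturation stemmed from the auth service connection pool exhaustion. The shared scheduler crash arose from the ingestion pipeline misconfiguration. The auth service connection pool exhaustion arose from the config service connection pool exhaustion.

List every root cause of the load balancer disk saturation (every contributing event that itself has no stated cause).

the primary database deadlock, the search scheduler misconfiguration

Tracing upstream from the load balancer disk saturation: the load balancer disk saturation ← the config service connection pool exhaustion ← the shared scheduler crash ← the ingestion pipeline misconfiguration ← the web server failover ← the primary database deadlock.
A separate upstream branch: the load balancer disk saturation ← the config service connection pool exhaustion ← the shared scheduler crash ← the search scheduler misconfiguration.
Each of those chain origins has no stated cause.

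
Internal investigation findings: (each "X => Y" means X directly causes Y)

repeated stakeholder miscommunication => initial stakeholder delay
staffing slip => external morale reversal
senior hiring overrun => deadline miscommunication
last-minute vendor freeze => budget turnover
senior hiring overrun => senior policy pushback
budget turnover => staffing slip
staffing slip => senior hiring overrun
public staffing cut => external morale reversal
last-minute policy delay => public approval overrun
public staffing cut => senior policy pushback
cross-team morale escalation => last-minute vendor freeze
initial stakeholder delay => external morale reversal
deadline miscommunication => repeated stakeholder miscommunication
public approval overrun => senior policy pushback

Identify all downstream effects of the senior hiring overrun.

Direct effects: the deadline miscommunication, the senior policy pushback.
2 steps out: the repeated stakeholder miscommunication.
3 steps out: the initial stakeholder delay.
4 steps out: the external morale reversal.
Not reachable from it: the cross-team morale escalation, the last-minute vendor freeze, the budget turnover, the staffing slip, the last-minute policy delay, the public approval overrun, the public staffing cut.

the deadline miscommunication, the external morale reversal, the initial stakeholder delay, the repeated stakeholder miscommunication, the senior policy pushback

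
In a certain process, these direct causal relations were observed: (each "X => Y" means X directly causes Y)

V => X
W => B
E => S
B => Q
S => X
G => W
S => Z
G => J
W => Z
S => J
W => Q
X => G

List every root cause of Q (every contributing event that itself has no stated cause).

Tracing upstream from Q: Q ← W ← G ← X ← S ← E.
A separate upstream branch: Q ← W ← G ← X ← V.
Each of those chain origins has no stated cause.

E, V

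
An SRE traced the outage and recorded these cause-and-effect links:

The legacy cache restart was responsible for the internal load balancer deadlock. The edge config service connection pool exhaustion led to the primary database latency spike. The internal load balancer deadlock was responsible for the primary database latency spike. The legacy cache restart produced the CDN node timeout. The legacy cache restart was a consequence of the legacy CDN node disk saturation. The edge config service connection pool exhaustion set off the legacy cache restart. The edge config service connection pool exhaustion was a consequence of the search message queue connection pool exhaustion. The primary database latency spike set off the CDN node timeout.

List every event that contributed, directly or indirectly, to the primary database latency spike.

the edge config service connection pool exhaustion, the internal load balancer deadlock, the legacy CDN node disk saturation, the legacy cache restart, the search message queue connection pool exhaustion

Immediate causes of the primary database latency spike: the edge config service connection pool exhaustion, the internal load balancer deadlock.
Further upstream: the search message queue connection pool exhaustion, the legacy cache restart, the legacy CDN node disk saturation.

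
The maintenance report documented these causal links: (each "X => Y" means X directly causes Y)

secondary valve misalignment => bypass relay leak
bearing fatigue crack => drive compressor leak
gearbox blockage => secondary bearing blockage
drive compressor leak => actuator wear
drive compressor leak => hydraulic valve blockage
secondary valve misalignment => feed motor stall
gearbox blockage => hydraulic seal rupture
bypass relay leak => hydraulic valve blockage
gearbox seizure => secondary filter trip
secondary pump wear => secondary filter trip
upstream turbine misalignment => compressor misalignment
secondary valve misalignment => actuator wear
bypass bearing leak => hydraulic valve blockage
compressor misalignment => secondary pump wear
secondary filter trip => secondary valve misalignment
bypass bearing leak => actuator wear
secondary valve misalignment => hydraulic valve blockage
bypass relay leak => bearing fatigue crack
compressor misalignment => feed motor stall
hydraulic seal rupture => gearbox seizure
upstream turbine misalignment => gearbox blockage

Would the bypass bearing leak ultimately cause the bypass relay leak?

No

The bypass bearing leak leads to the actuator wear, the hydraulic valve blockage; the bypass relay leak is not among them.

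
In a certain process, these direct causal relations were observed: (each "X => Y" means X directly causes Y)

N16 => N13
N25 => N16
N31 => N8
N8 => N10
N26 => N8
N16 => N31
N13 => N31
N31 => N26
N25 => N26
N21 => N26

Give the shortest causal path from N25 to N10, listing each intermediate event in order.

N25 → N26
N26 → N8
N8 → N10
Length: 3 steps.

N25 → N26 → N8 → N10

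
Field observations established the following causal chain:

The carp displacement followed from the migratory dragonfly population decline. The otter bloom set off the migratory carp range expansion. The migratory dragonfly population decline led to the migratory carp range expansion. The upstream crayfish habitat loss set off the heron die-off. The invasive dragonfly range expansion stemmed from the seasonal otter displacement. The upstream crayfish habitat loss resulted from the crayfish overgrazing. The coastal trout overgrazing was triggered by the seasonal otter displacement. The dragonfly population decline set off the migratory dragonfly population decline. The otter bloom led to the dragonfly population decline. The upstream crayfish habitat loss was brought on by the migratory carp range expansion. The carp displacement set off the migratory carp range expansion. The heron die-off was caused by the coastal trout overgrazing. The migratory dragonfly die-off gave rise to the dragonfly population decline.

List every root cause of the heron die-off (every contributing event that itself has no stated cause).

the crayfish overgrazing, the migratory dragonfly die-off, the otter bloom, the seasonal otter displacement

Tracing upstream from the heron die-off: the heron die-off ← the coastal trout overgrazing ← the seasonal otter displacement.
A separate upstream branch: the heron die-off ← the upstream crayfish habitat loss ← the migratory carp range expansion ← the otter bloom.
A separate upstream branch: the heron die-off ← the upstream crayfish habitat loss ← the migratory carp range expansion ← the migratory dragonfly population decline ← the dragonfly population decline ← the migratory dragonfly die-off.
A separate upstream branch: the heron die-off ← the upstream crayfish habitat loss ← the crayfish overgrazing.
Each of those chain origins has no stated cause.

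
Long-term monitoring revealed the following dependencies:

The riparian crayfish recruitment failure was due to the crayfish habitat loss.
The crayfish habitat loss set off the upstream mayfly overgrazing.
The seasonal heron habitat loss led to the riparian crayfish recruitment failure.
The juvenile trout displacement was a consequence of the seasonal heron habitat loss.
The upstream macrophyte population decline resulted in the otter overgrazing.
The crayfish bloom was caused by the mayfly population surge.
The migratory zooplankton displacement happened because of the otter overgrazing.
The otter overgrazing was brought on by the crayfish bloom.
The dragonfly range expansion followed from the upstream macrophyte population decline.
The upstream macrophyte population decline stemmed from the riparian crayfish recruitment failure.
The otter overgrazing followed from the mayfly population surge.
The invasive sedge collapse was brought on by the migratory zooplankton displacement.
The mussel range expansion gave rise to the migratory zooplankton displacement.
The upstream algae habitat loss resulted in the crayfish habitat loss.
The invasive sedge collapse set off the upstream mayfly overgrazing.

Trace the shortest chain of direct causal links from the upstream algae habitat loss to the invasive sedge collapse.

the upstream algae habitat loss → the crayfish habitat loss → the riparian crayfish recruitment failure → the upstream macrophyte population decline → the otter overgrazing → the migratory zooplankton displacement → the invasive sedge collapse

the upstream algae habitat loss → the crayfish habitat loss
the crayfish habitat loss → the riparian crayfish recruitment failure
the riparian crayfish recruitment failure → the upstream macrophyte population decline
the upstream macrophyte population decline → the otter overgrazing
the otter overgrazing → the migratory zooplankton displacement
the migratory zooplankton displacement → the invasive sedge collapse
Length: 6 steps.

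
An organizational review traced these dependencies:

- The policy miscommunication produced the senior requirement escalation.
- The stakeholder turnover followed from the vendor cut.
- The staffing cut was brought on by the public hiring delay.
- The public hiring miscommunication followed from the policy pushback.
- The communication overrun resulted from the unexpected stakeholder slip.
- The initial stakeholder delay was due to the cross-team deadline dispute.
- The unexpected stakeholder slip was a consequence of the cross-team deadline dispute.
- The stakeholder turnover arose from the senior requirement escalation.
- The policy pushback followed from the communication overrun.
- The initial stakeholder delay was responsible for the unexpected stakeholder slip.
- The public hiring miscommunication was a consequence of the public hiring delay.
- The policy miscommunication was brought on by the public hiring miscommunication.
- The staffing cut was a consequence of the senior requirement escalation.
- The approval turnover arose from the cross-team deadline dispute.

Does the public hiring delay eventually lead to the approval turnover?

No

The public hiring delay leads to the public hiring miscommunication, the policy miscommunication, the senior requirement escalation, the stakeholder turnover, the staffing cut; the approval turnover is not among them.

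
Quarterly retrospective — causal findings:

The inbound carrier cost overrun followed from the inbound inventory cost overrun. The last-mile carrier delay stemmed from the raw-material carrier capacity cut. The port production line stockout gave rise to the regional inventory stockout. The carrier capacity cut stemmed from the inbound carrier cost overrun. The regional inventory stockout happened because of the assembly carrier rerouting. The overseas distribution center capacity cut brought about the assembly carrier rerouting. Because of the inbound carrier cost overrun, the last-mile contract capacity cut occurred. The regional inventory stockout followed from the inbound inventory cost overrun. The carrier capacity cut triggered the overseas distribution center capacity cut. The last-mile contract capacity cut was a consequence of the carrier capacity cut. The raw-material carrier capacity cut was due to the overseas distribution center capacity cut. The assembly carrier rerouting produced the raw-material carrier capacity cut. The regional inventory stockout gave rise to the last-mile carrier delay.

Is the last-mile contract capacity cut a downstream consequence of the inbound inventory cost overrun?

There is a causal chain: the inbound inventory cost overrun → the inbound carrier cost overrun → the last-mile contract capacity cut.

Yes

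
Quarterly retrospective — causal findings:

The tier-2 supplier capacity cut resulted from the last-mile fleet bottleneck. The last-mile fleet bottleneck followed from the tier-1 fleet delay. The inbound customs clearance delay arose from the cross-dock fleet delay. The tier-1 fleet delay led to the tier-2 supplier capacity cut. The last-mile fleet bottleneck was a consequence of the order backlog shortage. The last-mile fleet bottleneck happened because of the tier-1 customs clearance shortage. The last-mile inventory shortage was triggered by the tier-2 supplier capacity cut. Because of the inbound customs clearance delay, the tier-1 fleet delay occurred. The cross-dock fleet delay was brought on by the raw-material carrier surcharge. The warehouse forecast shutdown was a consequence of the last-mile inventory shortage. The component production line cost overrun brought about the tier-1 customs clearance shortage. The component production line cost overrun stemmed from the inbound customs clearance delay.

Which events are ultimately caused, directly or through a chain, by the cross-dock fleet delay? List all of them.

the component production line cost overrun, the inbound customs clearance delay, the last-mile fleet bottleneck, the last-mile inventory shortage, the tier-1 customs clearance shortage, the tier-1 fleet delay, the tier-2 supplier capacity cut, the warehouse forecast shutdown

Direct effects: the inbound customs clearance delay.
2 steps out: the component production line cost overrun, the tier-1 fleet delay.
3 steps out: the tier-1 customs clearance shortage, the last-mile fleet bottleneck, the tier-2 supplier capacity cut.
4 steps out: the last-mile inventory shortage.
5 steps out: the warehouse forecast shutdown.
Not reachable from it: the raw-material carrier surcharge, the order backlog shortage.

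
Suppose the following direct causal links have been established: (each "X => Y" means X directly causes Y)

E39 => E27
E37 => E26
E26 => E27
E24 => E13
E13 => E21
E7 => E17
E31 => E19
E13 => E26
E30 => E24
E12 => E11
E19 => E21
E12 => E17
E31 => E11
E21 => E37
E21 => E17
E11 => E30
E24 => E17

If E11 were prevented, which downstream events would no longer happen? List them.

Downstream of E11: E30, E24, E13, E21, E37, E26, E27, E17.
Of those, still caused via another path: E21, E37, E26, E27, E17.
The remainder have no surviving cause.

E13, E24, E30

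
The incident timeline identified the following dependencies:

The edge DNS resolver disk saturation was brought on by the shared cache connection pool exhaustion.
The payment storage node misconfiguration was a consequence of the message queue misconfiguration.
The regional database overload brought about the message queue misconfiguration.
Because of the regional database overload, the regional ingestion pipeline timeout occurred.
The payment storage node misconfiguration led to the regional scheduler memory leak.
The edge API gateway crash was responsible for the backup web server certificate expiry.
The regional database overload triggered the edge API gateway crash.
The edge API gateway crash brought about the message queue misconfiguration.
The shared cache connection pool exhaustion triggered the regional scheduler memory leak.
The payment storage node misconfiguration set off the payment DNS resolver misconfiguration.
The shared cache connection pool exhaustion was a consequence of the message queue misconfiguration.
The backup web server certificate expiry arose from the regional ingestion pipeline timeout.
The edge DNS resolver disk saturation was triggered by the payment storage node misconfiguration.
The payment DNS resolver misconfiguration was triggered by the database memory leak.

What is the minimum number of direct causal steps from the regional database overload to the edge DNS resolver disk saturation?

Shortest chain: the regional database overload → the message queue misconfiguration → the payment storage node misconfiguration → the edge DNS resolver disk saturation.

3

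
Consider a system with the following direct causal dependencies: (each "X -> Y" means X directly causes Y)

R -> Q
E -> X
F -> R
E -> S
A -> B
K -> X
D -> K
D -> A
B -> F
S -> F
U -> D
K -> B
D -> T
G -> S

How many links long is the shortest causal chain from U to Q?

6

Shortest chain: U → D → A → B → F → R → Q.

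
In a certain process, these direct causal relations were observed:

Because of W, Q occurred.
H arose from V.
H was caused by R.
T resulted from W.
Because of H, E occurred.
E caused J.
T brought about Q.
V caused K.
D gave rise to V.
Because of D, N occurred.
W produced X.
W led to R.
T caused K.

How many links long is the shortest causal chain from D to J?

4

Shortest chain: D → V → H → E → J.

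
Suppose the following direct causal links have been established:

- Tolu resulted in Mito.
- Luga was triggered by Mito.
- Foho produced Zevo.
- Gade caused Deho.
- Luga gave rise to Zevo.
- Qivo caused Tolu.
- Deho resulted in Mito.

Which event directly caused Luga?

Mito

Upstream contributors include Qivo, Gade, Tolu, Deho, but only Mito feeds directly into Luga.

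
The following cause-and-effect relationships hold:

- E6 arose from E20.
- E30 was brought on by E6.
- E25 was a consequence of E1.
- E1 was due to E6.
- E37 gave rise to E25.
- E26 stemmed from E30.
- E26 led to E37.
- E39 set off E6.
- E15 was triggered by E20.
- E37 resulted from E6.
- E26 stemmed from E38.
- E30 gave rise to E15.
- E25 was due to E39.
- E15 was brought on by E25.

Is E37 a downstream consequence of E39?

There is a causal chain: E39 → E6 → E37.

Yes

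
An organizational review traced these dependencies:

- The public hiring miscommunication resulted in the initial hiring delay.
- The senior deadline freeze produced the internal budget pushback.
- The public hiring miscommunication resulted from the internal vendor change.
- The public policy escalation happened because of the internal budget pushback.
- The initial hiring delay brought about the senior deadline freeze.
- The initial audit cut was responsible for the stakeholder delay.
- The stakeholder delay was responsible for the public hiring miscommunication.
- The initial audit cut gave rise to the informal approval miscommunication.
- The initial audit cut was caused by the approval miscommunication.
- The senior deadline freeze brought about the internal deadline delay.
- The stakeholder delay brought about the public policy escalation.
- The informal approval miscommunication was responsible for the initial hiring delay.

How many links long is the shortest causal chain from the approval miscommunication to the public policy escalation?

3

Shortest chain: the approval miscommunication → the initial audit cut → the stakeholder delay → the public policy escalation.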